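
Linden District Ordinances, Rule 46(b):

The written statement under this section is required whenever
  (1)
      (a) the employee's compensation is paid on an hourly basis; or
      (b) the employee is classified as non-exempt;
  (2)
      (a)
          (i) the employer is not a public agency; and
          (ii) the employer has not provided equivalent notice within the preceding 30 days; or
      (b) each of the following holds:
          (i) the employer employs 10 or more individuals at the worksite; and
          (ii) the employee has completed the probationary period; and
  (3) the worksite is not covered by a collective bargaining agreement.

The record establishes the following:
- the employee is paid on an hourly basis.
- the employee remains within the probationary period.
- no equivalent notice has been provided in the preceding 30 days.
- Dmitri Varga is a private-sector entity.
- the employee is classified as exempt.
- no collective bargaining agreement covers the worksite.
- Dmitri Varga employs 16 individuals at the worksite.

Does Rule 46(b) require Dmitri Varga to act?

Yes — required.

(a) hourly-paid — holds.
(b) non-exempt — fails.
(1): T OR F → true.
(i) not (public agency) — holds.
(ii) no recent notice — satisfied.
(a): T AND T → true.
(i) ≥ 10 at site — met.
(ii) past probation — not met.
(b) = T AND F = false.
So (2) is satisfied (T OR F).
(3) no CBA — holds.
So Overall is satisfied (T AND T AND T).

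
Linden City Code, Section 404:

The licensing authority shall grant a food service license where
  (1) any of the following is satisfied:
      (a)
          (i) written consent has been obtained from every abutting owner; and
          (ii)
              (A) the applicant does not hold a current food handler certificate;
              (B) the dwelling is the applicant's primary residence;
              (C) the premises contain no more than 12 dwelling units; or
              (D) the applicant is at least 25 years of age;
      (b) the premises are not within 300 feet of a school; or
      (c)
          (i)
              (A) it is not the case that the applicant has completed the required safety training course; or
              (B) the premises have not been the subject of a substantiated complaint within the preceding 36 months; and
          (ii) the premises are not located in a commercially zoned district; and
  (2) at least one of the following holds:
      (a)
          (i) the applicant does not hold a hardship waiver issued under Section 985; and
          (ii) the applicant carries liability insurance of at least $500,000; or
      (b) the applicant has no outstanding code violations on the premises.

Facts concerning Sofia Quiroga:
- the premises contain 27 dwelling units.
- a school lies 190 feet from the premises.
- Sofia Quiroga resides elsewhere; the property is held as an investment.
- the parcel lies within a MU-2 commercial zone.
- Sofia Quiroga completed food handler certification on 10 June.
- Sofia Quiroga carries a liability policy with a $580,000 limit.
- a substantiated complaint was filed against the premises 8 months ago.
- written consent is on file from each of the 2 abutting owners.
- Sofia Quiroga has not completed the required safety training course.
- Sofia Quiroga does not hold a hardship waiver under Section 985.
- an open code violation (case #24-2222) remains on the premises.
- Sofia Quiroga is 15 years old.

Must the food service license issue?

(i) all abutters consent — holds.
(A) not (food handler cert.) — not satisfied.
(B) primary residence — not satisfied.
(C) ≤ 12 units — fails.
(D) age ≥ 25 — not satisfied.
(ii): F OR F OR F OR F → false.
(a): T AND F → false.
(b) ≥300 ft from school — not satisfied.
(A) not (safety training) — satisfied.
(B) no complaint in 36 mo. — not satisfied.
(i) = T OR F = true.
(ii) not (commercially zoned) — fails.
(c): T AND F → false.
So (1) is not satisfied (F OR F OR F).
(i) not (hardship waiver) — satisfied.
(ii) insurance ≥ $500,000 — satisfied.
(a): T AND T → true.
(b) no code violations — fails.
So (2) is satisfied (T OR F).
Overall: F AND T → false.

No — denied.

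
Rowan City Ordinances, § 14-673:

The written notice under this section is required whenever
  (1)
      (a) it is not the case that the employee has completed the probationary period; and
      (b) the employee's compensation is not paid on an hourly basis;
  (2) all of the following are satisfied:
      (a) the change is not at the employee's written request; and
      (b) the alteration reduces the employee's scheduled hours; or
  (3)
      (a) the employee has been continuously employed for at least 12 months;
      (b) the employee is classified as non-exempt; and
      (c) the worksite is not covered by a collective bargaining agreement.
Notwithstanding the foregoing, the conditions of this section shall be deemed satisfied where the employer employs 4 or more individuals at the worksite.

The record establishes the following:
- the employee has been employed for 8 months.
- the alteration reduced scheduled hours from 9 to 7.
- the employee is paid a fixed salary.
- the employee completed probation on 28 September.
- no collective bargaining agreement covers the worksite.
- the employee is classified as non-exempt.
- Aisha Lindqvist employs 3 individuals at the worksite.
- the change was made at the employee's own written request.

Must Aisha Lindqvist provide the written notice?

No — not required.

(a) not (past probation) — not satisfied.
(b) not (hourly-paid) — met.
(1): F AND T → false.
(a) not employee-requested — not met.
(b) hours reduced — met.
(2) = F AND T = false.
(a) tenure ≥ 12 mo. — fails.
(b) non-exempt — met.
(c) no CBA — satisfied.
(3): F AND T AND T → false.
Overall: F OR F OR F → false.
Exception (≥ 4 at site) — not satisfied.
Result: main false OR exception false → false.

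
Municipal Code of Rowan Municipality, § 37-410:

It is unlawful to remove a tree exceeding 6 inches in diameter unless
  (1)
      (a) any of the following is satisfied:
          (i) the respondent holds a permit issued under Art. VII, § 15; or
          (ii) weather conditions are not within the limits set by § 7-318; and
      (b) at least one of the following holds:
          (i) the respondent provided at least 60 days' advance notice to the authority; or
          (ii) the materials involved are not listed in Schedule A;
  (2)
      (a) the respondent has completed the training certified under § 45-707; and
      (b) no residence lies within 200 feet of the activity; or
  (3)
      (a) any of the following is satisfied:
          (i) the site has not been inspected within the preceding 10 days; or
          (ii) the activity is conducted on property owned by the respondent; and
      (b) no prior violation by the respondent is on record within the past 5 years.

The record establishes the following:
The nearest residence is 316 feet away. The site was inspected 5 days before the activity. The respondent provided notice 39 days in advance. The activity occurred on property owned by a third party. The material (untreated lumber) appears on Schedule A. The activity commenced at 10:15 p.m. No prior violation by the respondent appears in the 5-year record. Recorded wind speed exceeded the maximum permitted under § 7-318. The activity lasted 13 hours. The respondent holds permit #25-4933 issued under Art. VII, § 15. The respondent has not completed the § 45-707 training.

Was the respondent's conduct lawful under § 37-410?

(i) holds permit — met.
(ii) not (weather ok) — met.
(a) = T OR T = true.
(i) ≥60 days' notice — not met.
(ii) not (Schedule A material) — fails.
(b): F OR F → false.
(1) = T AND F = false.
(a) training certified — not satisfied.
(b) no residence in 200 ft — satisfied.
(2): F AND T → false.
(i) not (site inspected) — not satisfied.
(ii) own property — not satisfied.
So (a) is not satisfied (F OR F).
(b) no prior violation — holds.
So (3) is not satisfied (F AND T).
Overall = F OR F OR F = false.

No — unlawful.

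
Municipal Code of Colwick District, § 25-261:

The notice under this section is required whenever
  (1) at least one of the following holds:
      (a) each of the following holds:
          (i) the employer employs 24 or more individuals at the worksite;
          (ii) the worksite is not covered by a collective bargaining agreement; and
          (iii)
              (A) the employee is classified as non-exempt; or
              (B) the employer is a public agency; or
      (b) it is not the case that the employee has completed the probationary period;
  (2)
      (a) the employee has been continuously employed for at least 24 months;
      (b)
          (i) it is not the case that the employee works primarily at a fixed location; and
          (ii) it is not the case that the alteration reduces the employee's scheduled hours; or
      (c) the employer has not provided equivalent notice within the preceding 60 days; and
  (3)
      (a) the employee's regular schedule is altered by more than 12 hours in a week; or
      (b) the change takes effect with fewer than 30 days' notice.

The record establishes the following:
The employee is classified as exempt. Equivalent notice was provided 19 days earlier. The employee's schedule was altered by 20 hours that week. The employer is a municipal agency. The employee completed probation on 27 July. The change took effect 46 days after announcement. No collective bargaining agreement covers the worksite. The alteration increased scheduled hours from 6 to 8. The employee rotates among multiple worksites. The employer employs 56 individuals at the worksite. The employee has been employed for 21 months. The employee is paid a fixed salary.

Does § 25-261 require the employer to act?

Yes — required.

(i) ≥ 24 at site — satisfied.
(ii) no CBA — met.
(A) non-exempt — not met.
(B) public agency — holds.
(iii): F OR T → true.
(a) = T AND T AND T = true.
(b) not (past probation) — not satisfied.
So (1) is satisfied (T OR F).
(a) tenure ≥ 24 mo. — not satisfied.
(i) not (fixed location) — holds.
(ii) not (hours reduced) — satisfied.
(b) = T AND T = true.
(c) no recent notice — not satisfied.
(2): F OR T OR F → true.
(a) schedule shift > 12h — satisfied.
(b) < 30 days' notice — not satisfied.
(3) = T OR F = true.
Overall: T AND T AND T → true.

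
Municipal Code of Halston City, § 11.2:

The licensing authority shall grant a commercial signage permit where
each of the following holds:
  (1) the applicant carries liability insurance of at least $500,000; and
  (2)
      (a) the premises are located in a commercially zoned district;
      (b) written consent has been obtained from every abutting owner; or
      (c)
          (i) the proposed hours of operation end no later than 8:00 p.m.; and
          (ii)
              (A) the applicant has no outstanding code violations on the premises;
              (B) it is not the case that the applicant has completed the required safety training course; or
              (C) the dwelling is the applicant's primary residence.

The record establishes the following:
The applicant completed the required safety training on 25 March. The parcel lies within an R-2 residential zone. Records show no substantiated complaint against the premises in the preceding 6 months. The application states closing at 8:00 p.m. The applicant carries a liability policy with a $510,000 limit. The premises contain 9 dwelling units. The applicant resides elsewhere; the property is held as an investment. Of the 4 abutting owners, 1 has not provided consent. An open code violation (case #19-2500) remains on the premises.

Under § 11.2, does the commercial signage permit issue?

No — denied.

(1) insurance ≥ $500,000 — satisfied.
(a) commercially zoned — not satisfied.
(b) all abutters consent — not met.
(i) closes by 8 p.m. — met.
(A) no code violations — not satisfied.
(B) not (safety training) — fails.
(C) primary residence — not met.
(ii): F OR F OR F → false.
So (c) is not satisfied (T AND F).
(2): F OR F OR F → false.
Overall: T AND F → false.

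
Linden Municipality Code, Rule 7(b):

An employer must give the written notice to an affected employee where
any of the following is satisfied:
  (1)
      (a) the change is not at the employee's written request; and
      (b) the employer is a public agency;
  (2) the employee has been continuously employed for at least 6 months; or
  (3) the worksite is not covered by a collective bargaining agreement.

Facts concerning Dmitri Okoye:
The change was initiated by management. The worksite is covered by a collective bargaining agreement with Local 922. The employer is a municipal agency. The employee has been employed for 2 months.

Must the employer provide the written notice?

(a) not employee-requested — met.
(b) public agency — met.
So (1) is satisfied (T AND T).
(2) tenure ≥ 6 mo. — not met.
(3) no CBA — not satisfied.
Overall: T OR F OR F → true.

Yes — required.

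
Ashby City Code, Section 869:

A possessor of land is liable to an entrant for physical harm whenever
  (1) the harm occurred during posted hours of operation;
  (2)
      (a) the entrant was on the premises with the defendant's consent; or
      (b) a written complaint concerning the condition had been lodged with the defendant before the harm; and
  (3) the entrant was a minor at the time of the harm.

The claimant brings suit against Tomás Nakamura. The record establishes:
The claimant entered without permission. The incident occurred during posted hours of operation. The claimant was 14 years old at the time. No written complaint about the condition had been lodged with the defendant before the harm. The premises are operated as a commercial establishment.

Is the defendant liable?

(1) during posted hours — satisfied.
(a) consent to enter — fails.
(b) complaint lodged — fails.
(2): F OR F → false.
(3) entrant a minor — satisfied.
Overall: T AND F AND T → false.

No — not liable.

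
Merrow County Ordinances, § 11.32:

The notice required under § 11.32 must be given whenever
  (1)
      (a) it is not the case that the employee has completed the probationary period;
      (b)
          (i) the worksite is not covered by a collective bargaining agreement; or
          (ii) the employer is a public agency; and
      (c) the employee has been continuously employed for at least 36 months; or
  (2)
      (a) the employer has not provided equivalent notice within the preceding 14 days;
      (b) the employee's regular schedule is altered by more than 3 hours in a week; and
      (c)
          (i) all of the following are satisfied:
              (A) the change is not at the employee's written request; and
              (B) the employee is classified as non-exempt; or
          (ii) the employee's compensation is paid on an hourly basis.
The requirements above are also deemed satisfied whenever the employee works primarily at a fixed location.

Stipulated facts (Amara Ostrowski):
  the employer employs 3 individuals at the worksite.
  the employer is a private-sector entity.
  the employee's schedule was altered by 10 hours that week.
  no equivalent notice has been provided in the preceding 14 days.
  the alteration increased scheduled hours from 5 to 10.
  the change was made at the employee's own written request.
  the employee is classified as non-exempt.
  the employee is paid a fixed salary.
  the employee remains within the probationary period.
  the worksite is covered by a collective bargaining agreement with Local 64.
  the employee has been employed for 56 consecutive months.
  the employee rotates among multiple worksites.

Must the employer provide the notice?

No — not required.

(a) not (past probation) — satisfied.
(i) no CBA — not satisfied.
(ii) public agency — fails.
(b): F OR F → false.
(c) tenure ≥ 36 mo. — holds.
So (1) is not satisfied (T AND F AND T).
(a) no recent notice — met.
(b) schedule shift > 3h — met.
(A) not employee-requested — fails.
(B) non-exempt — holds.
(i) = F AND T = false.
(ii) hourly-paid — fails.
(c) = F OR F = false.
So (2) is not satisfied (T AND T AND F).
Overall: F OR F → false.
Exception (fixed location) — not satisfied.
Result: main false OR exception false → false.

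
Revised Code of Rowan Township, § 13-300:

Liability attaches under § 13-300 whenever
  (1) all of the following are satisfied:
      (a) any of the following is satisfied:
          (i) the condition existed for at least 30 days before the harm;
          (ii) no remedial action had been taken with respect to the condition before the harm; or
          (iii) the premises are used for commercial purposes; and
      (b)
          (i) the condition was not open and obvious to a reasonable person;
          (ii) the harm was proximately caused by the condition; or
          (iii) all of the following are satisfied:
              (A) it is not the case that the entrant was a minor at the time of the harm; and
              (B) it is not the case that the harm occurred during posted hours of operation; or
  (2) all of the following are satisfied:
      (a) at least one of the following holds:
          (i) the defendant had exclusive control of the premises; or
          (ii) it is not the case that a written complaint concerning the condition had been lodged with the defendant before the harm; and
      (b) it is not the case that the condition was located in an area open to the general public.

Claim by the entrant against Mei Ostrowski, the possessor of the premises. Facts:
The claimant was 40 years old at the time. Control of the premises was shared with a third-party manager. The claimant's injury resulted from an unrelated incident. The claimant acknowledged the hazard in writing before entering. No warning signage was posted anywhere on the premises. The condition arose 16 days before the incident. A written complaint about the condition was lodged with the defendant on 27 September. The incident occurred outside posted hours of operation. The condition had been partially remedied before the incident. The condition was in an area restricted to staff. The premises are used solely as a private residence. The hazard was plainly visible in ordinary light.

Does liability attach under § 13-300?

(i) condition ≥30 days old — not met.
(ii) no remedial action — fails.
(iii) commercial use — not met.
(a) = F OR F OR F = false.
(i) not open/obvious — fails.
(ii) proximate cause — not met.
(A) not (entrant a minor) — satisfied.
(B) not (during posted hours) — satisfied.
(iii) = T AND T = true.
So (b) is satisfied (F OR F OR T).
(1): F AND T → false.
(i) exclusive control — not satisfied.
(ii) not (complaint lodged) — fails.
(a) = F OR F = false.
(b) not (public area) — met.
(2): F AND T → false.
Overall: F OR F → false.

No — not liable.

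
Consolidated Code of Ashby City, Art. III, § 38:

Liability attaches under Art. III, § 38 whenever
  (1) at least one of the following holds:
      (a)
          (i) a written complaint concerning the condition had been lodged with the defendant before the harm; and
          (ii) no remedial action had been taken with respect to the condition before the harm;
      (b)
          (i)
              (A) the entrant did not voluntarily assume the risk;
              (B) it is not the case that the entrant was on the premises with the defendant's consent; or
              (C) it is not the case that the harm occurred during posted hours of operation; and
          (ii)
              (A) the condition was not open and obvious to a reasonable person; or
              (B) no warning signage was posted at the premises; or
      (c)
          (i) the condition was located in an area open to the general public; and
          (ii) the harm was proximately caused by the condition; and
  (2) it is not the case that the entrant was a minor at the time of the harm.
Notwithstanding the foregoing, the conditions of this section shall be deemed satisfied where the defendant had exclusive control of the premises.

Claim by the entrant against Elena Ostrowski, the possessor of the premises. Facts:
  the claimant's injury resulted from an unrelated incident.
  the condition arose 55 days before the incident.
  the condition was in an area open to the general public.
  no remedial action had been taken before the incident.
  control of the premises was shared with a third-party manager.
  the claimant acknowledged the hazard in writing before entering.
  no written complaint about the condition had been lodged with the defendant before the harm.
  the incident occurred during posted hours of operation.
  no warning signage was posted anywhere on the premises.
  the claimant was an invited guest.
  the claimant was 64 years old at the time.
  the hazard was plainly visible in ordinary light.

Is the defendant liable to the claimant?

(i) complaint lodged — not satisfied.
(ii) no remedial action — met.
(a) = F AND T = false.
(A) no assumed risk — fails.
(B) not (consent to enter) — fails.
(C) not (during posted hours) — fails.
(i): F OR F OR F → false.
(A) not open/obvious — not met.
(B) no signage posted — holds.
(ii): F OR T → true.
(b) = F AND T = false.
(i) public area — met.
(ii) proximate cause — not satisfied.
So (c) is not satisfied (T AND F).
So (1) is not satisfied (F OR F OR F).
(2) not (entrant a minor) — holds.
Overall = F AND T = false.
Exception (exclusive control) — not satisfied.
Result: main false OR exception false → false.

No — not liable.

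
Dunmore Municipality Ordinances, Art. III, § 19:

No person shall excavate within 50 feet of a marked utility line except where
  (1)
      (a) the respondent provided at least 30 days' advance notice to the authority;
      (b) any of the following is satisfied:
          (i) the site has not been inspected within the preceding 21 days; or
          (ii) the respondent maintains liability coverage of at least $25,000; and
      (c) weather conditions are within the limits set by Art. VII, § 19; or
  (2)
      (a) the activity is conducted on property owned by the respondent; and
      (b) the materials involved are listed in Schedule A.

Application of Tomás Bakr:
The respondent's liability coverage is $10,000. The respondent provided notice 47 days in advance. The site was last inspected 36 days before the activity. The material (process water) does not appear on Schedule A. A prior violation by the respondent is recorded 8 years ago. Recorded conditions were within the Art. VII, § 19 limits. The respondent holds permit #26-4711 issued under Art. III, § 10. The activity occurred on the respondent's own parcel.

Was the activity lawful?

Yes — lawful.

(a) ≥30 days' notice — holds.
(i) not (site inspected) — met.
(ii) coverage ≥ $25,000 — not met.
(b) = T OR F = true.
(c) weather ok — satisfied.
So (1) is satisfied (T AND T AND T).
(a) own property — holds.
(b) Schedule A material — not satisfied.
So (2) is not satisfied (T AND F).
So Overall is satisfied (T OR F).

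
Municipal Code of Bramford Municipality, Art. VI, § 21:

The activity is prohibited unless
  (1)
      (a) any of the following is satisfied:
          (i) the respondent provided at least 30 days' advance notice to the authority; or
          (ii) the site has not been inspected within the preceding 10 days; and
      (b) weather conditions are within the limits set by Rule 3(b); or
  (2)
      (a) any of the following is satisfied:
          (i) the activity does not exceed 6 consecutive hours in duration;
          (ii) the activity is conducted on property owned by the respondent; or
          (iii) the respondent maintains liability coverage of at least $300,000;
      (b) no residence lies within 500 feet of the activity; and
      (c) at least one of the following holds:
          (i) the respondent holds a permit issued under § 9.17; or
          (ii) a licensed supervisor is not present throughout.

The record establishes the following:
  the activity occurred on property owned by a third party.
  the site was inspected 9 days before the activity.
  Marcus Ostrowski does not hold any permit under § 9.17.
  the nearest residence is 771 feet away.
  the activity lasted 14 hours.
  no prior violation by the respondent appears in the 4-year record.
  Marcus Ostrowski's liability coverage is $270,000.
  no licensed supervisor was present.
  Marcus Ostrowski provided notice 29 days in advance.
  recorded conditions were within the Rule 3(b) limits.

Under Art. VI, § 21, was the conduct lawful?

(i) ≥30 days' notice — fails.
(ii) not (site inspected) — not met.
So (a) is not satisfied (F OR F).
(b) weather ok — holds.
(1) = F AND T = false.
(i) ≤ 6 hrs duration — not satisfied.
(ii) own property — not satisfied.
(iii) coverage ≥ $300,000 — not met.
(a): F OR F OR F → false.
(b) no residence in 500 ft — holds.
(i) holds permit — not met.
(ii) not (supervisor present) — holds.
(c) = F OR T = true.
So (2) is not satisfied (F AND T AND T).
Overall = F OR F = false.

No — unlawful.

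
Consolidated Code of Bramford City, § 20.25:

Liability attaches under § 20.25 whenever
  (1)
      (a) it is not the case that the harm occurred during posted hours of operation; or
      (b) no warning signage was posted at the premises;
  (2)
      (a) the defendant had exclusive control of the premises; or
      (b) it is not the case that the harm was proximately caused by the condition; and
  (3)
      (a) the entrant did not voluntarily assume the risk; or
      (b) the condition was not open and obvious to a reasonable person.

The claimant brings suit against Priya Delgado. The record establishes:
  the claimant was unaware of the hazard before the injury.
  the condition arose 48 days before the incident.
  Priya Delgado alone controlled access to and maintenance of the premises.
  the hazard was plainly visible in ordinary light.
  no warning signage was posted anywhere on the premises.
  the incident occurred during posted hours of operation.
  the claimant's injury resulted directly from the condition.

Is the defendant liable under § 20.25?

(a) not (during posted hours) — fails.
(b) no signage posted — satisfied.
(1): F OR T → true.
(a) exclusive control — satisfied.
(b) not (proximate cause) — not satisfied.
So (2) is satisfied (T OR F).
(a) no assumed risk — met.
(b) not open/obvious — not met.
So (3) is satisfied (T OR F).
Overall: T AND T AND T → true.

Yes — liable.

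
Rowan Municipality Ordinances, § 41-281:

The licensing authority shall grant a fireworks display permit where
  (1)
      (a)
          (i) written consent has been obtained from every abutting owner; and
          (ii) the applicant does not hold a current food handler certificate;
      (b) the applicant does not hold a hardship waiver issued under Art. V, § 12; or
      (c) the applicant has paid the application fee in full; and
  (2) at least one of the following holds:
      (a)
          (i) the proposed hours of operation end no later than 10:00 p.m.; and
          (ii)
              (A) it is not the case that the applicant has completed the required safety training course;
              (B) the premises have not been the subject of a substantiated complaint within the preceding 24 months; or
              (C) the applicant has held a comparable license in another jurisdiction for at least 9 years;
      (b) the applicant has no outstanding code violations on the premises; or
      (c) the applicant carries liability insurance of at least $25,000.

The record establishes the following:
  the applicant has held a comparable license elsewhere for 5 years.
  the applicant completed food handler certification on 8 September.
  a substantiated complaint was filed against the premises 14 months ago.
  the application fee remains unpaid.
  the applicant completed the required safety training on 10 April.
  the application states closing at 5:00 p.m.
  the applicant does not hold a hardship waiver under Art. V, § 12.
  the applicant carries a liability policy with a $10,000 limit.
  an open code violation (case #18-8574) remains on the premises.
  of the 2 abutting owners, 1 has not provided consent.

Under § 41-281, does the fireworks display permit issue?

No — denied.

(i) all abutters consent — not satisfied.
(ii) not (food handler cert.) — not met.
So (a) is not satisfied (F AND F).
(b) not (hardship waiver) — satisfied.
(c) fee paid — not met.
So (1) is satisfied (F OR T OR F).
(i) closes by 10 p.m. — holds.
(A) not (safety training) — not satisfied.
(B) no complaint in 24 mo. — not met.
(C) prior license ≥ 9 yr — fails.
So (ii) is not satisfied (F OR F OR F).
(a): T AND F → false.
(b) no code violations — not met.
(c) insurance ≥ $25,000 — fails.
(2): F OR F OR F → false.
So Overall is not satisfied (T AND F).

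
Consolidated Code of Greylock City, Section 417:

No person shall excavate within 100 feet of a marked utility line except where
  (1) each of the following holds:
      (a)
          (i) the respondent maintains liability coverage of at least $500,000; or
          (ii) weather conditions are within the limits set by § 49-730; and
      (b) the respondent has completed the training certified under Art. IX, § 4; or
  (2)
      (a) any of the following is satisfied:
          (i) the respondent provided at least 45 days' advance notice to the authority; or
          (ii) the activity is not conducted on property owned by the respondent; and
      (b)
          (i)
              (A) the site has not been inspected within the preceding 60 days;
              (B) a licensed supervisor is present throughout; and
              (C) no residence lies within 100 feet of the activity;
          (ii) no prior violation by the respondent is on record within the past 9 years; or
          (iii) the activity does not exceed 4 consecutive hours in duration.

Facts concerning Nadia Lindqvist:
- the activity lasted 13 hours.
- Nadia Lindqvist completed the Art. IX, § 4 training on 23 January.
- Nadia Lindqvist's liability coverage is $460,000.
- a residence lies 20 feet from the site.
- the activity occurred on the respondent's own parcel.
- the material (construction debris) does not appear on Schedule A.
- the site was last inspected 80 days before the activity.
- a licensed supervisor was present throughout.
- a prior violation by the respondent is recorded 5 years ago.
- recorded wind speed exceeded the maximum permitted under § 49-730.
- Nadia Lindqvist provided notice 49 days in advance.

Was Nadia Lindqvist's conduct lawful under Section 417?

No — unlawful.

(i) coverage ≥ $500,000 — not met.
(ii) weather ok — not satisfied.
(a) = F OR F = false.
(b) training certified — holds.
(1) = F AND T = false.
(i) ≥45 days' notice — met.
(ii) not (own property) — not met.
(a) = T OR F = true.
(A) not (site inspected) — met.
(B) supervisor present — satisfied.
(C) no residence in 100 ft — not satisfied.
So (i) is not satisfied (T AND T AND F).
(ii) no prior violation — fails.
(iii) ≤ 4 hrs duration — not satisfied.
(b): F OR F OR F → false.
(2): T AND F → false.
Overall = F OR F = false.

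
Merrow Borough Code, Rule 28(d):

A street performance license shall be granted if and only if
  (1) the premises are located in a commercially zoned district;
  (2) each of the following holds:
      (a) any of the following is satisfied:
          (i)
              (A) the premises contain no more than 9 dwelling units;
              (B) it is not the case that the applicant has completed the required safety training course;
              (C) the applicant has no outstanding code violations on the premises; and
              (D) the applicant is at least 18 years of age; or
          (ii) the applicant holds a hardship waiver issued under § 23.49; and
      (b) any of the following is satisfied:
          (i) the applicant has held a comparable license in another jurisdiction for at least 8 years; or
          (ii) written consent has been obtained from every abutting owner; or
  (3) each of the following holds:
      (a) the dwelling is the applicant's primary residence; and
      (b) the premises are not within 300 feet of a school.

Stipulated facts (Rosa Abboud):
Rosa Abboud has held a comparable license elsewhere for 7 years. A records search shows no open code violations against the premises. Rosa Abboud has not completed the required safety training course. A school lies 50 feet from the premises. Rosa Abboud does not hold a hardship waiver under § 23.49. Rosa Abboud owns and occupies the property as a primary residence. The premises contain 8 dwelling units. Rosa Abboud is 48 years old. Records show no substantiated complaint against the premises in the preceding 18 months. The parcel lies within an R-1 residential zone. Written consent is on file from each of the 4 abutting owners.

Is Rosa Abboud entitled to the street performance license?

Yes — granted.

(1) commercially zoned — not satisfied.
(A) ≤ 9 units — met.
(B) not (safety training) — met.
(C) no code violations — satisfied.
(D) age ≥ 18 — met.
(i): T AND T AND T AND T → true.
(ii) hardship waiver — fails.
So (a) is satisfied (T OR F).
(i) prior license ≥ 8 yr — not met.
(ii) all abutters consent — holds.
So (b) is satisfied (F OR T).
So (2) is satisfied (T AND T).
(a) primary residence — holds.
(b) ≥300 ft from school — not satisfied.
So (3) is not satisfied (T AND F).
Overall: F OR T OR F → true.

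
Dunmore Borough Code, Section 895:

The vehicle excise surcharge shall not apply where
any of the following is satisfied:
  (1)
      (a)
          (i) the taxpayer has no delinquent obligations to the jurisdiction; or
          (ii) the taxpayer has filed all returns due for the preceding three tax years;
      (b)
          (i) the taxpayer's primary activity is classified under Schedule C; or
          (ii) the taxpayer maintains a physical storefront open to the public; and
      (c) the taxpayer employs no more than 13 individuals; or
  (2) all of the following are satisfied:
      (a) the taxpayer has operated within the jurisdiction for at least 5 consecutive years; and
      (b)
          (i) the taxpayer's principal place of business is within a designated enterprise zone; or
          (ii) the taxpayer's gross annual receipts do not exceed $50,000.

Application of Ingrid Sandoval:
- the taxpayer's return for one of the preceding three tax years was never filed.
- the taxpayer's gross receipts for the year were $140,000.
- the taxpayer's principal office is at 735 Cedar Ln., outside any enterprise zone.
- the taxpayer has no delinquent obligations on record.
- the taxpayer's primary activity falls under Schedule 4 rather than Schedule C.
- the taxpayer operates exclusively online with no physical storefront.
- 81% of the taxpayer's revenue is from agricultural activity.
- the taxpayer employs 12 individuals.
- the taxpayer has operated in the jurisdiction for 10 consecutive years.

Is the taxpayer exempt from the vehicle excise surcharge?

No — not exempt.

(i) no delinquency — satisfied.
(ii) returns current — not met.
(a): T OR F → true.
(i) Schedule C activity — not satisfied.
(ii) has storefront — not met.
(b) = F OR F = false.
(c) ≤ 13 employees — met.
So (1) is not satisfied (T AND F AND T).
(a) ≥ 5 yrs in jurisdiction — satisfied.
(i) in enterprise zone — not met.
(ii) receipts ≤ $50,000 — fails.
(b): F OR F → false.
(2): T AND F → false.
So Overall is not satisfied (F OR F).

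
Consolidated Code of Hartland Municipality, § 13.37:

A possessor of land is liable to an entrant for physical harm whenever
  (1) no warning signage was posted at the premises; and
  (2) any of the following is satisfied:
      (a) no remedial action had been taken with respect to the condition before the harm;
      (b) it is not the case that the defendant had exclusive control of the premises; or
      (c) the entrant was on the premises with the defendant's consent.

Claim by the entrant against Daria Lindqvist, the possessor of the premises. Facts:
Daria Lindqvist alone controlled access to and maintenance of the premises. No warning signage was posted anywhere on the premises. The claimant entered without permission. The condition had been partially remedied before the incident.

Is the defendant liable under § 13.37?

(1) no signage posted — holds.
(a) no remedial action — not met.
(b) not (exclusive control) — not met.
(c) consent to enter — fails.
(2): F OR F OR F → false.
So Overall is not satisfied (T AND F).

No — not liable.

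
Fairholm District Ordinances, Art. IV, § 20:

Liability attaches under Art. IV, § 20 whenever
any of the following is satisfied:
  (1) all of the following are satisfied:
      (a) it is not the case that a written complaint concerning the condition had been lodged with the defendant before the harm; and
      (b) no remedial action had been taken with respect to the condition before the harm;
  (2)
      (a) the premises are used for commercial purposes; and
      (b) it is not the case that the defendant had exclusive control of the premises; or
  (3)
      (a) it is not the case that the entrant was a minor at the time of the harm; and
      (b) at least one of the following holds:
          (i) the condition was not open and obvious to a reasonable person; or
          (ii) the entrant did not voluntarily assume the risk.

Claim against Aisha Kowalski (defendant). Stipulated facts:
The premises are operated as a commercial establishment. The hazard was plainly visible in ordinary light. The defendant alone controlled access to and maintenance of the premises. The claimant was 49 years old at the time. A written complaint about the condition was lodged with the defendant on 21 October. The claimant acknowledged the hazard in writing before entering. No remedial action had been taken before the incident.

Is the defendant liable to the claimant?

No — not liable.

(a) not (complaint lodged) — not met.
(b) no remedial action — holds.
(1) = F AND T = false.
(a) commercial use — holds.
(b) not (exclusive control) — not met.
So (2) is not satisfied (T AND F).
(a) not (entrant a minor) — holds.
(i) not open/obvious — not satisfied.
(ii) no assumed risk — not satisfied.
So (b) is not satisfied (F OR F).
(3) = T AND F = false.
So Overall is not satisfied (F OR F OR F).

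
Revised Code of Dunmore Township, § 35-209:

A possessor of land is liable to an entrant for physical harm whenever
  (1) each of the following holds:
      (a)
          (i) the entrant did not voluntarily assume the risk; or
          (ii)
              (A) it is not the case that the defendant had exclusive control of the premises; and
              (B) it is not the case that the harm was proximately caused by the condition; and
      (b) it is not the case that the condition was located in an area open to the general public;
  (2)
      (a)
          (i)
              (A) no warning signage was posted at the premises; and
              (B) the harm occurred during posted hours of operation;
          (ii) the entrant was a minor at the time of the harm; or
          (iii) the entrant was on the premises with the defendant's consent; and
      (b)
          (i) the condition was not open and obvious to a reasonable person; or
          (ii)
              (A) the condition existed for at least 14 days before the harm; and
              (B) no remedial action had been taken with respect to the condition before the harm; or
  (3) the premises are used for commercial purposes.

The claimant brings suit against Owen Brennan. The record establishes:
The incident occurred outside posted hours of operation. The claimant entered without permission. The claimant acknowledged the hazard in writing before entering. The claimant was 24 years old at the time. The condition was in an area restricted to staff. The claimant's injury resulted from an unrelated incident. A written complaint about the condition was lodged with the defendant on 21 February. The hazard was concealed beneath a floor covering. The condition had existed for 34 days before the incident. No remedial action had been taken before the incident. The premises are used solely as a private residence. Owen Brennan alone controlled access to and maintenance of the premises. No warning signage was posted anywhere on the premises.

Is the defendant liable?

(i) no assumed risk — not satisfied.
(A) not (exclusive control) — not met.
(B) not (proximate cause) — holds.
(ii) = F AND T = false.
So (a) is not satisfied (F OR F).
(b) not (public area) — met.
So (1) is not satisfied (F AND T).
(A) no signage posted — satisfied.
(B) during posted hours — not satisfied.
(i): T AND F → false.
(ii) entrant a minor — not met.
(iii) consent to enter — fails.
(a): F OR F OR F → false.
(i) not open/obvious — holds.
(A) condition ≥14 days old — met.
(B) no remedial action — holds.
(ii): T AND T → true.
(b) = T OR T = true.
(2): F AND T → false.
(3) commercial use — not met.
So Overall is not satisfied (F OR F OR F).

No — not liable.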